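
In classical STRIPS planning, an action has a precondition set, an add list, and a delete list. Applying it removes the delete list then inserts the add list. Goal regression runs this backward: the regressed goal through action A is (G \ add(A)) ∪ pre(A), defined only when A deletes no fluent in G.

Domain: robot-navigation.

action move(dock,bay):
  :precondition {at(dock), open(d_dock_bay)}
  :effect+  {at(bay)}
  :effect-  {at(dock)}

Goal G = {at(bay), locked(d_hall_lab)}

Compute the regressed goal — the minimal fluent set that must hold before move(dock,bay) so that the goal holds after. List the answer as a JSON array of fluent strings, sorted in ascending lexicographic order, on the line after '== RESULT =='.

Compute (G \ add) ∪ pre:
  G ∩ del = {}  (empty — regression defined)
  G \ add = {at(bay), locked(d_hall_lab)} \ {at(bay)} = {locked(d_hall_lab)}
  ∪ pre   = {locked(d_hall_lab)} ∪ {at(dock), open(d_dock_bay)}
          = {at(dock), locked(d_hall_lab), open(d_dock_bay)}

== RESULT ==
["at(dock)", "locked(d_hall_lab)", "open(d_dock_bay)"]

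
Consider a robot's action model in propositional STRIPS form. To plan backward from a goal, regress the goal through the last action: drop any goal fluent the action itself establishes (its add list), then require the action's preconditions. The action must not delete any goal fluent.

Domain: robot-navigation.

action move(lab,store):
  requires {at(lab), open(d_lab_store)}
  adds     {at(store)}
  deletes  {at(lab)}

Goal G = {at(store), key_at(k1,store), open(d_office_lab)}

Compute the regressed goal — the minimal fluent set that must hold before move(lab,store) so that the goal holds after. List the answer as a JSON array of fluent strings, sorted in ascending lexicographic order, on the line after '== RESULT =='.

Compute (G \ add) ∪ pre:
  G ∩ del = {}  (empty — regression defined)
  G \ add = {at(store), key_at(k1,store), open(d_office_lab)} \ {at(store)} = {key_at(k1,store), open(d_office_lab)}
  ∪ pre   = {key_at(k1,store), open(d_office_lab)} ∪ {at(lab), open(d_lab_store)}
          = {at(lab), key_at(k1,store), open(d_lab_store), open(d_office_lab)}

== RESULT ==
["at(lab)", "key_at(k1,store)", "open(d_lab_store)", "open(d_office_lab)"]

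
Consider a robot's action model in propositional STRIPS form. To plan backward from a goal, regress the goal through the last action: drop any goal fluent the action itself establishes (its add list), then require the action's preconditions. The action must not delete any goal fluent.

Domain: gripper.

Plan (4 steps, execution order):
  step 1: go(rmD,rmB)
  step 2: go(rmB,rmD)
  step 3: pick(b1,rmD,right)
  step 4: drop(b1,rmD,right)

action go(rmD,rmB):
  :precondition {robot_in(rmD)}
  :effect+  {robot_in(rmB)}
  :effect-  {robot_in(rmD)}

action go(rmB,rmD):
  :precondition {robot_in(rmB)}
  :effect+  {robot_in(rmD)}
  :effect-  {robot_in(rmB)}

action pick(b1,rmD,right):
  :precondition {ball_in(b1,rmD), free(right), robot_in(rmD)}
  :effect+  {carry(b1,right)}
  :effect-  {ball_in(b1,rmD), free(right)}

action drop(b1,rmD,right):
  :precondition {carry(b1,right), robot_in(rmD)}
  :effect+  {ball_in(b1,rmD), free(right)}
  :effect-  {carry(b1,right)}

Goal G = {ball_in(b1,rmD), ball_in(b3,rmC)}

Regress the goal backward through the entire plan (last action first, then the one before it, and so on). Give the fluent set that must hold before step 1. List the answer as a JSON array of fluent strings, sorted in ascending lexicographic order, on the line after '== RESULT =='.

Work backward from the goal:
  through step 4 (drop(b1,rmD,right)): drop {ball_in(b1,rmD)}, keep {ball_in(b3,rmC)}, require {carry(b1,right), robot_in(rmD)}
    → {ball_in(b3,rmC), carry(b1,right), robot_in(rmD)}
  through step 3 (pick(b1,rmD,right)): drop {carry(b1,right)}, keep {ball_in(b3,rmC), robot_in(rmD)}, require {ball_in(b1,rmD), free(right), robot_in(rmD)}
    → {ball_in(b1,rmD), ball_in(b3,rmC), free(right), robot_in(rmD)}
  through step 2 (go(rmB,rmD)): drop {robot_in(rmD)}, keep {ball_in(b1,rmD), ball_in(b3,rmC), free(right)}, require {robot_in(rmB)}
    → {ball_in(b1,rmD), ball_in(b3,rmC), free(right), robot_in(rmB)}
  through step 1 (go(rmD,rmB)): drop {robot_in(rmB)}, keep {ball_in(b1,rmD), ball_in(b3,rmC), free(right)}, require {robot_in(rmD)}
    → {ball_in(b1,rmD), ball_in(b3,rmC), free(right), robot_in(rmD)}

== RESULT ==
["ball_in(b1,rmD)", "ball_in(b3,rmC)", "free(right)", "robot_in(rmD)"]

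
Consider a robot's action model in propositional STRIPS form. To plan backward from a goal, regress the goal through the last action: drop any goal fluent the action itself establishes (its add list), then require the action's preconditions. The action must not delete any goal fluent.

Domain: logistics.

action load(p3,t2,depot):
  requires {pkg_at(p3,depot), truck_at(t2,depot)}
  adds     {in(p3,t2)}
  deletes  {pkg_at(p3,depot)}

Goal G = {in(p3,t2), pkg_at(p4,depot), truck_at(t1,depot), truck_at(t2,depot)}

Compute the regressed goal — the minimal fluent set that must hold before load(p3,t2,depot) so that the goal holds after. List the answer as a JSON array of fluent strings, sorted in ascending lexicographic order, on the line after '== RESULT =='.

Regress:
  G ∩ del = {}  (empty — regression defined)
  G \ add = {in(p3,t2), pkg_at(p4,depot), truck_at(t1,depot), truck_at(t2,depot)} \ {in(p3,t2)} = {pkg_at(p4,depot), truck_at(t1,depot), truck_at(t2,depot)}
  ∪ pre   = {pkg_at(p4,depot), truck_at(t1,depot), truck_at(t2,depot)} ∪ {pkg_at(p3,depot), truck_at(t2,depot)}
          = {pkg_at(p3,depot), pkg_at(p4,depot), truck_at(t1,depot), truck_at(t2,depot)}

== RESULT ==
["pkg_at(p3,depot)", "pkg_at(p4,depot)", "truck_at(t1,depot)", "truck_at(t2,depot)"]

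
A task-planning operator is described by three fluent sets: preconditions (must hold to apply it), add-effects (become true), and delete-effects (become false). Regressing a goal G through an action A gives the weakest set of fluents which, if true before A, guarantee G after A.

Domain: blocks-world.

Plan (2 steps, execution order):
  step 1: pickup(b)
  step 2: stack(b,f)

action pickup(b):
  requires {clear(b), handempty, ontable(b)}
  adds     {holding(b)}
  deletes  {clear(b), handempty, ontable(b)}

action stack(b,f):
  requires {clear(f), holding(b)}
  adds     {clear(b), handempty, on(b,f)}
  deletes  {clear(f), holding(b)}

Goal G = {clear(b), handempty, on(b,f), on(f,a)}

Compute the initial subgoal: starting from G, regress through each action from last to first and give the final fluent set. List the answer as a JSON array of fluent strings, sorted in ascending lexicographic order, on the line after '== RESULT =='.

Regress step by step:
  through step 2 (stack(b,f)): drop {clear(b), handempty, on(b,f)}, keep {on(f,a)}, require {clear(f), holding(b)}
    → {clear(f), holding(b), on(f,a)}
  through step 1 (pickup(b)): drop {holding(b)}, keep {clear(f), on(f,a)}, require {clear(b), handempty, ontable(b)}
    → {clear(b), clear(f), handempty, on(f,a), ontable(b)}

== RESULT ==
["clear(b)", "clear(f)", "handempty", "on(f,a)", "ontable(b)"]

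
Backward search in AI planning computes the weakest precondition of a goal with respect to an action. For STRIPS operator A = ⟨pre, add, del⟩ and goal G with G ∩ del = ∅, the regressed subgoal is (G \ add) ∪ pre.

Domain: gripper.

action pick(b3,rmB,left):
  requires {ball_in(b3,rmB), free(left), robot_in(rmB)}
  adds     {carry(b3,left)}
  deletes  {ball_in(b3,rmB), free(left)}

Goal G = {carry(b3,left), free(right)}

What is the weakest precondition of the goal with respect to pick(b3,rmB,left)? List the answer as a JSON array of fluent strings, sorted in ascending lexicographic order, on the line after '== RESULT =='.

Compute (G \ add) ∪ pre:
  G ∩ del = {}  (empty — regression defined)
  G \ add = {carry(b3,left), free(right)} \ {carry(b3,left)} = {free(right)}
  ∪ pre   = {free(right)} ∪ {ball_in(b3,rmB), free(left), robot_in(rmB)}
          = {ball_in(b3,rmB), free(left), free(right), robot_in(rmB)}

== RESULT ==
["ball_in(b3,rmB)", "free(left)", "free(right)", "robot_in(rmB)"]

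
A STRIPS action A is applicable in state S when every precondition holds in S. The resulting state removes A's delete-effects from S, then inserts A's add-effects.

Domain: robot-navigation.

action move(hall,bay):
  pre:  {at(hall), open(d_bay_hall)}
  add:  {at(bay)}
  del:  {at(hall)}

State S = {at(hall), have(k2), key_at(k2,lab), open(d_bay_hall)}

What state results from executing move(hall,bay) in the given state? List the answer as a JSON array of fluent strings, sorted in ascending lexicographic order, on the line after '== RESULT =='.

Compute (S \ del) ∪ add:
  pre ⊆ S: {at(hall), open(d_bay_hall)} ⊆ S  — applicable
  S \ del = {have(k2), key_at(k2,lab), open(d_bay_hall)}
  ∪ add   = {at(bay), have(k2), key_at(k2,lab), open(d_bay_hall)}

== RESULT ==
["at(bay)", "have(k2)", "key_at(k2,lab)", "open(d_bay_hall)"]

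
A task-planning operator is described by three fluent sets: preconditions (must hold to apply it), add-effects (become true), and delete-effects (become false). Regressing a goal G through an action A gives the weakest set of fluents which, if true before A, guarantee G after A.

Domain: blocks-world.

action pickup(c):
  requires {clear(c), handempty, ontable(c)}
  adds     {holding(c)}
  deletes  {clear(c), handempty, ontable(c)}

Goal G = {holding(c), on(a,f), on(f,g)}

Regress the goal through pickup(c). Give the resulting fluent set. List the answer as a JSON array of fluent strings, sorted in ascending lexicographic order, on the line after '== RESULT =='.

Compute (G \ add) ∪ pre:
  G ∩ del = {}  (empty — regression defined)
  G \ add = {holding(c), on(a,f), on(f,g)} \ {holding(c)} = {on(a,f), on(f,g)}
  ∪ pre   = {on(a,f), on(f,g)} ∪ {clear(c), handempty, ontable(c)}
          = {clear(c), handempty, on(a,f), on(f,g), ontable(c)}

== RESULT ==
["clear(c)", "handempty", "on(a,f)", "on(f,g)", "ontable(c)"]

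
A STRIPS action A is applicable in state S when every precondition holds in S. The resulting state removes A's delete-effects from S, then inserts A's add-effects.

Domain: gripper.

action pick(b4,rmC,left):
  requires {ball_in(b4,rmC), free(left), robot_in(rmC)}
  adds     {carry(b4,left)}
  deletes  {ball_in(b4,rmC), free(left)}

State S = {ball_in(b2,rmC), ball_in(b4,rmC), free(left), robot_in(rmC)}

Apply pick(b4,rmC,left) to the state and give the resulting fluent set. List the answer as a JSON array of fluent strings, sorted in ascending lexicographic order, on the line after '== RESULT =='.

Compute (S \ del) ∪ add:
  pre ⊆ S: {ball_in(b4,rmC), free(left), robot_in(rmC)} ⊆ S  — applicable
  S \ del = {ball_in(b2,rmC), robot_in(rmC)}
  ∪ add   = {ball_in(b2,rmC), carry(b4,left), robot_in(rmC)}

== RESULT ==
["ball_in(b2,rmC)", "carry(b4,left)", "robot_in(rmC)"]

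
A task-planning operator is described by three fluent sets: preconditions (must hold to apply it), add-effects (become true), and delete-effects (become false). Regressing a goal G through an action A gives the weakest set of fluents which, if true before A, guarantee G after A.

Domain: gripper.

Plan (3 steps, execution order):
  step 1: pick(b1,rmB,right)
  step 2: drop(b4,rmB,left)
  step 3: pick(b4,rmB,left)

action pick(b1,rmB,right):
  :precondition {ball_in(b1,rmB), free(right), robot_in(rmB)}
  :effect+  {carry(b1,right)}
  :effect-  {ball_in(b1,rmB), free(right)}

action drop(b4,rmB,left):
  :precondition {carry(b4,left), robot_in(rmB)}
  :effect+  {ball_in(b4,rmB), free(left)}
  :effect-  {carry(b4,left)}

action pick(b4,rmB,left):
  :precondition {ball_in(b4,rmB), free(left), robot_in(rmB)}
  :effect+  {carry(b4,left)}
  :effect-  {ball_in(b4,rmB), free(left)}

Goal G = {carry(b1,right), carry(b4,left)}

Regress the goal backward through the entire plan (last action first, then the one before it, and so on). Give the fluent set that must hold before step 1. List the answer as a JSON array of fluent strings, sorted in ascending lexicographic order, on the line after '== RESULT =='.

Regress step by step:
  through step 3 (pick(b4,rmB,left)): drop {carry(b4,left)}, keep {carry(b1,right)}, require {ball_in(b4,rmB), free(left), robot_in(rmB)}
    → {ball_in(b4,rmB), carry(b1,right), free(left), robot_in(rmB)}
  through step 2 (drop(b4,rmB,left)): drop {ball_in(b4,rmB), free(left)}, keep {carry(b1,right), robot_in(rmB)}, require {carry(b4,left), robot_in(rmB)}
    → {carry(b1,right), carry(b4,left), robot_in(rmB)}
  through step 1 (pick(b1,rmB,right)): drop {carry(b1,right)}, keep {carry(b4,left), robot_in(rmB)}, require {ball_in(b1,rmB), free(right), robot_in(rmB)}
    → {ball_in(b1,rmB), carry(b4,left), free(right), robot_in(rmB)}

== RESULT ==
["ball_in(b1,rmB)", "carry(b4,left)", "free(right)", "robot_in(rmB)"]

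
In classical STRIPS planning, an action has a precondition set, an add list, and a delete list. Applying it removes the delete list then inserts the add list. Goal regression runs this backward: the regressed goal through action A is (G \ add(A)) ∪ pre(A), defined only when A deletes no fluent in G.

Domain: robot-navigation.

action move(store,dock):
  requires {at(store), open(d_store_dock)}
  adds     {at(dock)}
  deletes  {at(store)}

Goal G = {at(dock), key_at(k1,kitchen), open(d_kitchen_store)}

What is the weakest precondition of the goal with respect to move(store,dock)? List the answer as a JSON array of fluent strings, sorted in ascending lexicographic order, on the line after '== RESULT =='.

Regress:
  G ∩ del = {}  (empty — regression defined)
  G \ add = {at(dock), key_at(k1,kitchen), open(d_kitchen_store)} \ {at(dock)} = {key_at(k1,kitchen), open(d_kitchen_store)}
  ∪ pre   = {key_at(k1,kitchen), open(d_kitchen_store)} ∪ {at(store), open(d_store_dock)}
          = {at(store), key_at(k1,kitchen), open(d_kitchen_store), open(d_store_dock)}

== RESULT ==
["at(store)", "key_at(k1,kitchen)", "open(d_kitchen_store)", "open(d_store_dock)"]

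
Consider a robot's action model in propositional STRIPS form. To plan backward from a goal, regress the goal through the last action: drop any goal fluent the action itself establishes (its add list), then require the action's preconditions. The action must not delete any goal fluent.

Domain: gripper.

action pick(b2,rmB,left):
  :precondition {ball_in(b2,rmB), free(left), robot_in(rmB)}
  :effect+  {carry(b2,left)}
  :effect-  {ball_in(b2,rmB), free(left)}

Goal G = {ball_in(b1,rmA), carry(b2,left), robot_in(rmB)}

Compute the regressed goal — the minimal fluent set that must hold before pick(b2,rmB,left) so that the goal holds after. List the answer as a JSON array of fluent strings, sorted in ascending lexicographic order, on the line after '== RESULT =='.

Regress:
  G ∩ del = {}  (empty — regression defined)
  G \ add = {ball_in(b1,rmA), carry(b2,left), robot_in(rmB)} \ {carry(b2,left)} = {ball_in(b1,rmA), robot_in(rmB)}
  ∪ pre   = {ball_in(b1,rmA), robot_in(rmB)} ∪ {ball_in(b2,rmB), free(left), robot_in(rmB)}
          = {ball_in(b1,rmA), ball_in(b2,rmB), free(left), robot_in(rmB)}

== RESULT ==
["ball_in(b1,rmA)", "ball_in(b2,rmB)", "free(left)", "robot_in(rmB)"]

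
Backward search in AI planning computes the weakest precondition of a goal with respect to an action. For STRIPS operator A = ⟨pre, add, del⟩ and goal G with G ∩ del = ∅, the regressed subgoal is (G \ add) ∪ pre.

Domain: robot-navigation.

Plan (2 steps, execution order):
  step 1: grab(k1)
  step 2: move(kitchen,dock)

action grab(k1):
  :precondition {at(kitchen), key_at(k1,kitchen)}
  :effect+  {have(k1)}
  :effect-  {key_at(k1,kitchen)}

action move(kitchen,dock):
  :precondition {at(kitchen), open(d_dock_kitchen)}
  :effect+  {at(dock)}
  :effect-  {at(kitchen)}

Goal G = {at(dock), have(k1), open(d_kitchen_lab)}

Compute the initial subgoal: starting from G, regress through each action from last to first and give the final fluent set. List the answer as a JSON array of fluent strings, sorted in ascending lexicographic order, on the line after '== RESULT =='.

Work backward from the goal:
  through step 2 (move(kitchen,dock)): drop {at(dock)}, keep {have(k1), open(d_kitchen_lab)}, require {at(kitchen), open(d_dock_kitchen)}
    → {at(kitchen), have(k1), open(d_dock_kitchen), open(d_kitchen_lab)}
  through step 1 (grab(k1)): drop {have(k1)}, keep {at(kitchen), open(d_dock_kitchen), open(d_kitchen_lab)}, require {at(kitchen), key_at(k1,kitchen)}
    → {at(kitchen), key_at(k1,kitchen), open(d_dock_kitchen), open(d_kitchen_lab)}

== RESULT ==
["at(kitchen)", "key_at(k1,kitchen)", "open(d_dock_kitchen)", "open(d_kitchen_lab)"]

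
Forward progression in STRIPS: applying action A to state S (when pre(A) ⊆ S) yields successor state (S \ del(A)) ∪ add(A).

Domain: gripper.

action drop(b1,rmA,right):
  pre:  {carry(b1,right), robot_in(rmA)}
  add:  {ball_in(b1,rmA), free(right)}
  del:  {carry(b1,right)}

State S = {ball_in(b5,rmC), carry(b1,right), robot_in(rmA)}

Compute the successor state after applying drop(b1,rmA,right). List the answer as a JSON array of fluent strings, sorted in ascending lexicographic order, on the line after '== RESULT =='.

Compute (S \ del) ∪ add:
  pre ⊆ S: {carry(b1,right), robot_in(rmA)} ⊆ S  — applicable
  S \ del = {ball_in(b5,rmC), robot_in(rmA)}
  ∪ add   = {ball_in(b1,rmA), ball_in(b5,rmC), free(right), robot_in(rmA)}

== RESULT ==
["ball_in(b1,rmA)", "ball_in(b5,rmC)", "free(right)", "robot_in(rmA)"]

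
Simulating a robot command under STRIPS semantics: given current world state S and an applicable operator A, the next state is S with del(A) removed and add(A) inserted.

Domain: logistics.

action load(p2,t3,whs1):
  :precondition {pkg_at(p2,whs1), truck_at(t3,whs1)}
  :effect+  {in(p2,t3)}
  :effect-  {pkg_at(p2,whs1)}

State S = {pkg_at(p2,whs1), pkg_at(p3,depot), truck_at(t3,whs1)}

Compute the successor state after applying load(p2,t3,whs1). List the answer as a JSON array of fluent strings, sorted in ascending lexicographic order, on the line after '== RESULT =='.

Compute (S \ del) ∪ add:
  pre ⊆ S: {pkg_at(p2,whs1), truck_at(t3,whs1)} ⊆ S  — applicable
  S \ del = {pkg_at(p3,depot), truck_at(t3,whs1)}
  ∪ add   = {in(p2,t3), pkg_at(p3,depot), truck_at(t3,whs1)}

== RESULT ==
["in(p2,t3)", "pkg_at(p3,depot)", "truck_at(t3,whs1)"]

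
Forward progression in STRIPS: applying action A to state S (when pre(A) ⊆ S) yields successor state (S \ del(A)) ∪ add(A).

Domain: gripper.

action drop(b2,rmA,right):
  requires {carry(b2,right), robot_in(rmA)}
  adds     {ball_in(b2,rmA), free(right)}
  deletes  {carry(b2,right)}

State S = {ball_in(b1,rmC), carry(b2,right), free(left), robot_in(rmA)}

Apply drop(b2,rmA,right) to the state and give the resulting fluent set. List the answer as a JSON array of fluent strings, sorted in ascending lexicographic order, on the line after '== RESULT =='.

Progress:
  pre ⊆ S: {carry(b2,right), robot_in(rmA)} ⊆ S  — applicable
  S \ del = {ball_in(b1,rmC), free(left), robot_in(rmA)}
  ∪ add   = {ball_in(b1,rmC), ball_in(b2,rmA), free(left), free(right), robot_in(rmA)}

== RESULT ==
["ball_in(b1,rmC)", "ball_in(b2,rmA)", "free(left)", "free(right)", "robot_in(rmA)"]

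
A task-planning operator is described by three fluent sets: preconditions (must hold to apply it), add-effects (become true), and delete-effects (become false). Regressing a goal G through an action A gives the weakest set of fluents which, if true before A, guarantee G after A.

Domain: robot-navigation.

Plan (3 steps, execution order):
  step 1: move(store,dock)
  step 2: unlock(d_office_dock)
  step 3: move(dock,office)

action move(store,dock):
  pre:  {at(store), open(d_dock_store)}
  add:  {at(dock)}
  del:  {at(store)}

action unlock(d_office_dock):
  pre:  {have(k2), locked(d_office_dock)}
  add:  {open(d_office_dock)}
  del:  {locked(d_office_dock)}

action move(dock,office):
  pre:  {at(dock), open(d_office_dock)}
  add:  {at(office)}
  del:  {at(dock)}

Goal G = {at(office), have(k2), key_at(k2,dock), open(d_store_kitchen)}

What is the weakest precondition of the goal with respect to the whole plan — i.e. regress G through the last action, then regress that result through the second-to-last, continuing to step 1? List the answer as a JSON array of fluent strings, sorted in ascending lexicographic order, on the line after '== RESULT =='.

Regress step by step:
  through step 3 (move(dock,office)): drop {at(office)}, keep {have(k2), key_at(k2,dock), open(d_store_kitchen)}, require {at(dock), open(d_office_dock)}
    → {at(dock), have(k2), key_at(k2,dock), open(d_office_dock), open(d_store_kitchen)}
  through step 2 (unlock(d_office_dock)): drop {open(d_office_dock)}, keep {at(dock), have(k2), key_at(k2,dock), open(d_store_kitchen)}, require {have(k2), locked(d_office_dock)}
    → {at(dock), have(k2), key_at(k2,dock), locked(d_office_dock), open(d_store_kitchen)}
  through step 1 (move(store,dock)): drop {at(dock)}, keep {have(k2), key_at(k2,dock), locked(d_office_dock), open(d_store_kitchen)}, require {at(store), open(d_dock_store)}
    → {at(store), have(k2), key_at(k2,dock), locked(d_office_dock), open(d_dock_store), open(d_store_kitchen)}

== RESULT ==
["at(store)", "have(k2)", "key_at(k2,dock)", "locked(d_office_dock)", "open(d_dock_store)", "open(d_store_kitchen)"]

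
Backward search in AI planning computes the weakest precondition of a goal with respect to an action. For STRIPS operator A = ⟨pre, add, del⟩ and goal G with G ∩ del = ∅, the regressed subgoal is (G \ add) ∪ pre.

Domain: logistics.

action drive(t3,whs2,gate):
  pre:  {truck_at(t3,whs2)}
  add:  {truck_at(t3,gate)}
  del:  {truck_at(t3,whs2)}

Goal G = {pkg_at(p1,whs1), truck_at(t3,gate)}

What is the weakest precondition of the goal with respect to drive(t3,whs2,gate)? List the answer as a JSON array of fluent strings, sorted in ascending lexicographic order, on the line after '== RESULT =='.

Regress:
  G ∩ del = {}  (empty — regression defined)
  G \ add = {pkg_at(p1,whs1), truck_at(t3,gate)} \ {truck_at(t3,gate)} = {pkg_at(p1,whs1)}
  ∪ pre   = {pkg_at(p1,whs1)} ∪ {truck_at(t3,whs2)}
          = {pkg_at(p1,whs1), truck_at(t3,whs2)}

== RESULT ==
["pkg_at(p1,whs1)", "truck_at(t3,whs2)"]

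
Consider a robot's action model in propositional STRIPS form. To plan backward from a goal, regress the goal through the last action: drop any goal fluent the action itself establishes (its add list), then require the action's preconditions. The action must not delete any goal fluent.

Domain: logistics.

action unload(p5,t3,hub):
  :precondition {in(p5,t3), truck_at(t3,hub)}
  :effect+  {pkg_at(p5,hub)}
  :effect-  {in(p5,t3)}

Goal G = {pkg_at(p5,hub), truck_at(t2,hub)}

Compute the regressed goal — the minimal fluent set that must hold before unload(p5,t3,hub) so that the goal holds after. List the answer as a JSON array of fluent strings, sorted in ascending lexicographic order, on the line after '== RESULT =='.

Regress:
  G ∩ del = {}  (empty — regression defined)
  G \ add = {pkg_at(p5,hub), truck_at(t2,hub)} \ {pkg_at(p5,hub)} = {truck_at(t2,hub)}
  ∪ pre   = {truck_at(t2,hub)} ∪ {in(p5,t3), truck_at(t3,hub)}
          = {in(p5,t3), truck_at(t2,hub), truck_at(t3,hub)}

== RESULT ==
["in(p5,t3)", "truck_at(t2,hub)", "truck_at(t3,hub)"]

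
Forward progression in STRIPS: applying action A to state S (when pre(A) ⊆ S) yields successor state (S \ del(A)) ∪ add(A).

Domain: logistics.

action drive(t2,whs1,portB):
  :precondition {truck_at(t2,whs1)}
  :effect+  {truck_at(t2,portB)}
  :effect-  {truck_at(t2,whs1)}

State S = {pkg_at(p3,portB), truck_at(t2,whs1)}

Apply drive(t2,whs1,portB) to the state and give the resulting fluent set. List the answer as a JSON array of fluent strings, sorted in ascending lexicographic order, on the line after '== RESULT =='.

Progress:
  pre ⊆ S: {truck_at(t2,whs1)} ⊆ S  — applicable
  S \ del = {pkg_at(p3,portB)}
  ∪ add   = {pkg_at(p3,portB), truck_at(t2,portB)}

== RESULT ==
["pkg_at(p3,portB)", "truck_at(t2,portB)"]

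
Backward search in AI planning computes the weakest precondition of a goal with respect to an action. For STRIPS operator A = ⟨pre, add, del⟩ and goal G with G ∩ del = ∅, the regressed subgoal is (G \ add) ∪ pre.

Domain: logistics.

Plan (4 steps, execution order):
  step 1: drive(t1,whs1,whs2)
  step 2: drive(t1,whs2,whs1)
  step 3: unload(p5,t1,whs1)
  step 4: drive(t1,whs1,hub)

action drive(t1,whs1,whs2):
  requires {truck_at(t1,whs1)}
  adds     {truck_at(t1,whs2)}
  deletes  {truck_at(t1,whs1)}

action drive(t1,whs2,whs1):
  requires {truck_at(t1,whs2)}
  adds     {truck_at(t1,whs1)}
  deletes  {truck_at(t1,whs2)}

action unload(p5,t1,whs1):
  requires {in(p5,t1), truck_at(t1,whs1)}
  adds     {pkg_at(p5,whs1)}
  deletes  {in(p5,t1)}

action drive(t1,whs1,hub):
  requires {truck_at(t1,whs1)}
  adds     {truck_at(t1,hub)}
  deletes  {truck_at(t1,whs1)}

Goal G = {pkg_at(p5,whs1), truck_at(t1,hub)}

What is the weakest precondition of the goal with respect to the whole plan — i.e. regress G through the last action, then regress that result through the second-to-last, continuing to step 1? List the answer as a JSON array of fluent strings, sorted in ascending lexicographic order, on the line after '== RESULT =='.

Work backward from the goal:
  through step 4 (drive(t1,whs1,hub)): drop {truck_at(t1,hub)}, keep {pkg_at(p5,whs1)}, require {truck_at(t1,whs1)}
    → {pkg_at(p5,whs1), truck_at(t1,whs1)}
  through step 3 (unload(p5,t1,whs1)): drop {pkg_at(p5,whs1)}, keep {truck_at(t1,whs1)}, require {in(p5,t1), truck_at(t1,whs1)}
    → {in(p5,t1), truck_at(t1,whs1)}
  through step 2 (drive(t1,whs2,whs1)): drop {truck_at(t1,whs1)}, keep {in(p5,t1)}, require {truck_at(t1,whs2)}
    → {in(p5,t1), truck_at(t1,whs2)}
  through step 1 (drive(t1,whs1,whs2)): drop {truck_at(t1,whs2)}, keep {in(p5,t1)}, require {truck_at(t1,whs1)}
    → {in(p5,t1), truck_at(t1,whs1)}

== RESULT ==
["in(p5,t1)", "truck_at(t1,whs1)"]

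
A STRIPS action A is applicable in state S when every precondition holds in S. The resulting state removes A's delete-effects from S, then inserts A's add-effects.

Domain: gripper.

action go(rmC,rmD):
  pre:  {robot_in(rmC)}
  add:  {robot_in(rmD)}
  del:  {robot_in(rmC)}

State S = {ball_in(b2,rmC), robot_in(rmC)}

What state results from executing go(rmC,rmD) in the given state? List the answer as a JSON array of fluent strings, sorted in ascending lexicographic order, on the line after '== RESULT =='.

Compute (S \ del) ∪ add:
  pre ⊆ S: {robot_in(rmC)} ⊆ S  — applicable
  S \ del = {ball_in(b2,rmC)}
  ∪ add   = {ball_in(b2,rmC), robot_in(rmD)}

== RESULT ==
["ball_in(b2,rmC)", "robot_in(rmD)"]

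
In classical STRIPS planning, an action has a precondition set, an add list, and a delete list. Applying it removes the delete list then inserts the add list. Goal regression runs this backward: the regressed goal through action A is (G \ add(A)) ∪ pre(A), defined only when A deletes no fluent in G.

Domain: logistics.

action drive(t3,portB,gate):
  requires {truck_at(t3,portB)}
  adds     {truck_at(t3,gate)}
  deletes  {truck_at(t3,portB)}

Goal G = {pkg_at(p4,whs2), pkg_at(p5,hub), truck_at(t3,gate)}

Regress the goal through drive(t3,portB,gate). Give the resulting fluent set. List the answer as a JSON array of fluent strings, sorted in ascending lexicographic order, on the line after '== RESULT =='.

Regress:
  G ∩ del = {}  (empty — regression defined)
  G \ add = {pkg_at(p4,whs2), pkg_at(p5,hub), truck_at(t3,gate)} \ {truck_at(t3,gate)} = {pkg_at(p4,whs2), pkg_at(p5,hub)}
  ∪ pre   = {pkg_at(p4,whs2), pkg_at(p5,hub)} ∪ {truck_at(t3,portB)}
          = {pkg_at(p4,whs2), pkg_at(p5,hub), truck_at(t3,portB)}

== RESULT ==
["pkg_at(p4,whs2)", "pkg_at(p5,hub)", "truck_at(t3,portB)"]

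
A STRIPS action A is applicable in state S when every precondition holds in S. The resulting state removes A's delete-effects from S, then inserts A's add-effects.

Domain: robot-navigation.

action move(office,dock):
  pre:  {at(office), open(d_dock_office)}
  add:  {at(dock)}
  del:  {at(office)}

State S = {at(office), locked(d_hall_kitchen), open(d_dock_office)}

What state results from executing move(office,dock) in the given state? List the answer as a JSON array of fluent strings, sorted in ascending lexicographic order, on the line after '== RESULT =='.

Progress:
  pre ⊆ S: {at(office), open(d_dock_office)} ⊆ S  — applicable
  S \ del = {locked(d_hall_kitchen), open(d_dock_office)}
  ∪ add   = {at(dock), locked(d_hall_kitchen), open(d_dock_office)}

== RESULT ==
["at(dock)", "locked(d_hall_kitchen)", "open(d_dock_office)"]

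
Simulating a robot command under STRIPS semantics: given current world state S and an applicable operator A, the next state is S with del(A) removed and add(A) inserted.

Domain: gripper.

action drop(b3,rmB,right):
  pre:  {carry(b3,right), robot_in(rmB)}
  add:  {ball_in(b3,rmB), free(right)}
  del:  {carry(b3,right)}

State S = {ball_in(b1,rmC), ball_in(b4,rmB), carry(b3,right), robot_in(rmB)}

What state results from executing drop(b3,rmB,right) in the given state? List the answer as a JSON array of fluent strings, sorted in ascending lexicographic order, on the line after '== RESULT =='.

Compute (S \ del) ∪ add:
  pre ⊆ S: {carry(b3,right), robot_in(rmB)} ⊆ S  — applicable
  S \ del = {ball_in(b1,rmC), ball_in(b4,rmB), robot_in(rmB)}
  ∪ add   = {ball_in(b1,rmC), ball_in(b3,rmB), ball_in(b4,rmB), free(right), robot_in(rmB)}

== RESULT ==
["ball_in(b1,rmC)", "ball_in(b3,rmB)", "ball_in(b4,rmB)", "free(right)", "robot_in(rmB)"]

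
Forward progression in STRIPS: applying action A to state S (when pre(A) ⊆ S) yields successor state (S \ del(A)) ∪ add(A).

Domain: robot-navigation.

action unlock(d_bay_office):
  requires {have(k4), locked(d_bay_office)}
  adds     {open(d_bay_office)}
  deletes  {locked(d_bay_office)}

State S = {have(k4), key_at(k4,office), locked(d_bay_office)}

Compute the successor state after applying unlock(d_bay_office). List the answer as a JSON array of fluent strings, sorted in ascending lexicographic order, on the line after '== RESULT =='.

Compute (S \ del) ∪ add:
  pre ⊆ S: {have(k4), locked(d_bay_office)} ⊆ S  — applicable
  S \ del = {have(k4), key_at(k4,office)}
  ∪ add   = {have(k4), key_at(k4,office), open(d_bay_office)}

== RESULT ==
["have(k4)", "key_at(k4,office)", "open(d_bay_office)"]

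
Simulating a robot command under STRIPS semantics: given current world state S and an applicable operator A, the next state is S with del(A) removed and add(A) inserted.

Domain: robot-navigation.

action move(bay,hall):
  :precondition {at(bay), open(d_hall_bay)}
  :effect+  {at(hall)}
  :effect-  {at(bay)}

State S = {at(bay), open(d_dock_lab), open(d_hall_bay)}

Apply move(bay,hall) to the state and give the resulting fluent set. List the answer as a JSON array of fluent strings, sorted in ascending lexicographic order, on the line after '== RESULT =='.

Progress:
  pre ⊆ S: {at(bay), open(d_hall_bay)} ⊆ S  — applicable
  S \ del = {open(d_dock_lab), open(d_hall_bay)}
  ∪ add   = {at(hall), open(d_dock_lab), open(d_hall_bay)}

== RESULT ==
["at(hall)", "open(d_dock_lab)", "open(d_hall_bay)"]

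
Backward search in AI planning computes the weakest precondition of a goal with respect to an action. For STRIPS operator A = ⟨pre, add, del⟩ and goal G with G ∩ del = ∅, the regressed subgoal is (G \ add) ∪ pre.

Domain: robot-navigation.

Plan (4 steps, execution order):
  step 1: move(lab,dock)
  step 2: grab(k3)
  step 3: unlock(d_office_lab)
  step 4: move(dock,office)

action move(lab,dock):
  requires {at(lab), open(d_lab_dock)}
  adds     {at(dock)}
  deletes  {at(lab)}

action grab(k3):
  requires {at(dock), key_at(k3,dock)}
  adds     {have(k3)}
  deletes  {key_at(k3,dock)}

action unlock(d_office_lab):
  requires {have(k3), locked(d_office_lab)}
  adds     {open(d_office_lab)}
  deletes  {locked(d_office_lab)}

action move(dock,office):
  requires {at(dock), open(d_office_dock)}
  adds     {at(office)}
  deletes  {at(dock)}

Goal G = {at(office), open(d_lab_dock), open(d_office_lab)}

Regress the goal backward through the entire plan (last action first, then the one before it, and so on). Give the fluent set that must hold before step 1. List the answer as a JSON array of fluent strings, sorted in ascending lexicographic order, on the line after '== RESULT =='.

Work backward from the goal:
  through step 4 (move(dock,office)): drop {at(office)}, keep {open(d_lab_dock), open(d_office_lab)}, require {at(dock), open(d_office_dock)}
    → {at(dock), open(d_lab_dock), open(d_office_dock), open(d_office_lab)}
  through step 3 (unlock(d_office_lab)): drop {open(d_office_lab)}, keep {at(dock), open(d_lab_dock), open(d_office_dock)}, require {have(k3), locked(d_office_lab)}
    → {at(dock), have(k3), locked(d_office_lab), open(d_lab_dock), open(d_office_dock)}
  through step 2 (grab(k3)): drop {have(k3)}, keep {at(dock), locked(d_office_lab), open(d_lab_dock), open(d_office_dock)}, require {at(dock), key_at(k3,dock)}
    → {at(dock), key_at(k3,dock), locked(d_office_lab), open(d_lab_dock), open(d_office_dock)}
  through step 1 (move(lab,dock)): drop {at(dock)}, keep {key_at(k3,dock), locked(d_office_lab), open(d_lab_dock), open(d_office_dock)}, require {at(lab), open(d_lab_dock)}
    → {at(lab), key_at(k3,dock), locked(d_office_lab), open(d_lab_dock), open(d_office_dock)}

== RESULT ==
["at(lab)", "key_at(k3,dock)", "locked(d_office_lab)", "open(d_lab_dock)", "open(d_office_dock)"]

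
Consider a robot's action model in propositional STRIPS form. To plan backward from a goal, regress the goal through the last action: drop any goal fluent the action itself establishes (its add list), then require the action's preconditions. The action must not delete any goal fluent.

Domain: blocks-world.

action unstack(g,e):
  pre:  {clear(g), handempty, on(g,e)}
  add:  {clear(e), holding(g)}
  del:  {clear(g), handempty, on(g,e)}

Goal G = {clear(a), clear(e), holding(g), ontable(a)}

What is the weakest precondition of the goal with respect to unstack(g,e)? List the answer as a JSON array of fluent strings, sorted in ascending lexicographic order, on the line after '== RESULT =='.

Regress:
  G ∩ del = {}  (empty — regression defined)
  G \ add = {clear(a), clear(e), holding(g), ontable(a)} \ {clear(e), holding(g)} = {clear(a), ontable(a)}
  ∪ pre   = {clear(a), ontable(a)} ∪ {clear(g), handempty, on(g,e)}
          = {clear(a), clear(g), handempty, on(g,e), ontable(a)}

== RESULT ==
["clear(a)", "clear(g)", "handempty", "on(g,e)", "ontable(a)"]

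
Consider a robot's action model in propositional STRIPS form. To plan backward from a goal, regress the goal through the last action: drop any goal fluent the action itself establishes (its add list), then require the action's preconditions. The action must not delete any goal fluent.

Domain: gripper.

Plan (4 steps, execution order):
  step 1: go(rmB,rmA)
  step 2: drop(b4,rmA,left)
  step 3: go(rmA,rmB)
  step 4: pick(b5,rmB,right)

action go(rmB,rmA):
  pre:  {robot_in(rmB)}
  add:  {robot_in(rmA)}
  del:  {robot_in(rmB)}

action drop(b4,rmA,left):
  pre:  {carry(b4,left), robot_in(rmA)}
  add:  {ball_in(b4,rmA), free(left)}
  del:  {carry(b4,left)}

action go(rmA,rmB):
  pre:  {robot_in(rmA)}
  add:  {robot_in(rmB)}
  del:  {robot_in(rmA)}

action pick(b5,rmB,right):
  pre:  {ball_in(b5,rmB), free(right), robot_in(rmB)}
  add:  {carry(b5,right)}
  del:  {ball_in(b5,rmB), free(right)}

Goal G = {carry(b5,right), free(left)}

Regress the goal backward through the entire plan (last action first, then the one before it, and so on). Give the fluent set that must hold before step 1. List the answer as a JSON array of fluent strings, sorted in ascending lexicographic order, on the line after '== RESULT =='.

Work backward from the goal:
  through step 4 (pick(b5,rmB,right)): drop {carry(b5,right)}, keep {free(left)}, require {ball_in(b5,rmB), free(right), robot_in(rmB)}
    → {ball_in(b5,rmB), free(left), free(right), robot_in(rmB)}
  through step 3 (go(rmA,rmB)): drop {robot_in(rmB)}, keep {ball_in(b5,rmB), free(left), free(right)}, require {robot_in(rmA)}
    → {ball_in(b5,rmB), free(left), free(right), robot_in(rmA)}
  through step 2 (drop(b4,rmA,left)): drop {free(left)}, keep {ball_in(b5,rmB), free(right), robot_in(rmA)}, require {carry(b4,left), robot_in(rmA)}
    → {ball_in(b5,rmB), carry(b4,left), free(right), robot_in(rmA)}
  through step 1 (go(rmB,rmA)): drop {robot_in(rmA)}, keep {ball_in(b5,rmB), carry(b4,left), free(right)}, require {robot_in(rmB)}
    → {ball_in(b5,rmB), carry(b4,left), free(right), robot_in(rmB)}

== RESULT ==
["ball_in(b5,rmB)", "carry(b4,left)", "free(right)", "robot_in(rmB)"]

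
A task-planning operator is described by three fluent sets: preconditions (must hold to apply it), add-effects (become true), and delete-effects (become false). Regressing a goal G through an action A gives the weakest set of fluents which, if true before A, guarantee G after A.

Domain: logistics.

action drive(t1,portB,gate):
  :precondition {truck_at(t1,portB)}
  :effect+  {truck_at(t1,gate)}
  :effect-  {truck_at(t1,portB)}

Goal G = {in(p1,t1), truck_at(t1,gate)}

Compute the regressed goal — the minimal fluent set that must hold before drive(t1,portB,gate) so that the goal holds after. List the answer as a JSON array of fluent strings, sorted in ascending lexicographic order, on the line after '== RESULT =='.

Regress:
  G ∩ del = {}  (empty — regression defined)
  G \ add = {in(p1,t1), truck_at(t1,gate)} \ {truck_at(t1,gate)} = {in(p1,t1)}
  ∪ pre   = {in(p1,t1)} ∪ {truck_at(t1,portB)}
          = {in(p1,t1), truck_at(t1,portB)}

== RESULT ==
["in(p1,t1)", "truck_at(t1,portB)"]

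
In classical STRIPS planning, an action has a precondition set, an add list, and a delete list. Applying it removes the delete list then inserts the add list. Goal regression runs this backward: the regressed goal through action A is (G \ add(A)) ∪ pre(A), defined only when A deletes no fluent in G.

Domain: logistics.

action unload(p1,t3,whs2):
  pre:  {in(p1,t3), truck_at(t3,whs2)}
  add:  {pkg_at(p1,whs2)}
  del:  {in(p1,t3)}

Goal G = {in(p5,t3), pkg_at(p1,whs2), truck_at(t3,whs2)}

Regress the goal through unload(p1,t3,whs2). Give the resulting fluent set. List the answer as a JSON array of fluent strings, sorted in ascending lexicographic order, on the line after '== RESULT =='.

Compute (G \ add) ∪ pre:
  G ∩ del = {}  (empty — regression defined)
  G \ add = {in(p5,t3), pkg_at(p1,whs2), truck_at(t3,whs2)} \ {pkg_at(p1,whs2)} = {in(p5,t3), truck_at(t3,whs2)}
  ∪ pre   = {in(p5,t3), truck_at(t3,whs2)} ∪ {in(p1,t3), truck_at(t3,whs2)}
          = {in(p1,t3), in(p5,t3), truck_at(t3,whs2)}

== RESULT ==
["in(p1,t3)", "in(p5,t3)", "truck_at(t3,whs2)"]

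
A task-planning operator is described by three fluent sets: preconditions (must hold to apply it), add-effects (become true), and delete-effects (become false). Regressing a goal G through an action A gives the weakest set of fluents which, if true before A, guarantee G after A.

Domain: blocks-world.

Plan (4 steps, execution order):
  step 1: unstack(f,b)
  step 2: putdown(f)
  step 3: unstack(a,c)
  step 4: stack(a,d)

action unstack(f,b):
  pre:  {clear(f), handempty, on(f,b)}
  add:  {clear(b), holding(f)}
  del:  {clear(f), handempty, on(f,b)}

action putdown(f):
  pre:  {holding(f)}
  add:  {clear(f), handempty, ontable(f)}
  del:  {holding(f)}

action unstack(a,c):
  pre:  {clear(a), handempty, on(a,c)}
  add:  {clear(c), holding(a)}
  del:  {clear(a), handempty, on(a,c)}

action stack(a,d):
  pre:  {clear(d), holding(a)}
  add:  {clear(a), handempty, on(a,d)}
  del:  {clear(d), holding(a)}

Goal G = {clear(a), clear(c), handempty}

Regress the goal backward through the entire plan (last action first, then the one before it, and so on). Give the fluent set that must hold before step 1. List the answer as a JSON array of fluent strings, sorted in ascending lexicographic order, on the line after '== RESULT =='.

Work backward from the goal:
  through step 4 (stack(a,d)): drop {clear(a), handempty}, keep {clear(c)}, require {clear(d), holding(a)}
    → {clear(c), clear(d), holding(a)}
  through step 3 (unstack(a,c)): drop {clear(c), holding(a)}, keep {clear(d)}, require {clear(a), handempty, on(a,c)}
    → {clear(a), clear(d), handempty, on(a,c)}
  through step 2 (putdown(f)): drop {handempty}, keep {clear(a), clear(d), on(a,c)}, require {holding(f)}
    → {clear(a), clear(d), holding(f), on(a,c)}
  through step 1 (unstack(f,b)): drop {holding(f)}, keep {clear(a), clear(d), on(a,c)}, require {clear(f), handempty, on(f,b)}
    → {clear(a), clear(d), clear(f), handempty, on(a,c), on(f,b)}

== RESULT ==
["clear(a)", "clear(d)", "clear(f)", "handempty", "on(a,c)", "on(f,b)"]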